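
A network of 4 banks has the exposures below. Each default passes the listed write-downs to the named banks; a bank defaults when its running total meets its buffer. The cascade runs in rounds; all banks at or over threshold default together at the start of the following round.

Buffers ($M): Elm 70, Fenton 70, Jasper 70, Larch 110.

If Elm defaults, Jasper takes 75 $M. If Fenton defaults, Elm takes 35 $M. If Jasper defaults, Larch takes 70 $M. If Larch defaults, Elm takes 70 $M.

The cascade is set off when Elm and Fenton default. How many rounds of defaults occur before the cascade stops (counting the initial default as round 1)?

Round 1 — Elm, Fenton default (initial).
  Jasper: +75 → 75 ≥ 70
Round 2 — Jasper defaults.
  Larch: +70 → 70 < 110
No further defaults.

2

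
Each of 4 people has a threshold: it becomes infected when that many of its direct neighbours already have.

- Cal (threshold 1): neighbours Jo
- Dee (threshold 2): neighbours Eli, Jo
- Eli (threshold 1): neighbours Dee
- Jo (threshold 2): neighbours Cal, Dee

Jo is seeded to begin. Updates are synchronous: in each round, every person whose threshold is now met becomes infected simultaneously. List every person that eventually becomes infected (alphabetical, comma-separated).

Round 1 — Jo becomes infected (initial).
Round 2 — checking thresholds:
  Cal: 1 of 1 neighbours ≥ 1, becomes infected.
  Dee: 1 of 2 neighbours < 2, not yet.
Round 3 — no new infections; cascade stops.

Cal, Jo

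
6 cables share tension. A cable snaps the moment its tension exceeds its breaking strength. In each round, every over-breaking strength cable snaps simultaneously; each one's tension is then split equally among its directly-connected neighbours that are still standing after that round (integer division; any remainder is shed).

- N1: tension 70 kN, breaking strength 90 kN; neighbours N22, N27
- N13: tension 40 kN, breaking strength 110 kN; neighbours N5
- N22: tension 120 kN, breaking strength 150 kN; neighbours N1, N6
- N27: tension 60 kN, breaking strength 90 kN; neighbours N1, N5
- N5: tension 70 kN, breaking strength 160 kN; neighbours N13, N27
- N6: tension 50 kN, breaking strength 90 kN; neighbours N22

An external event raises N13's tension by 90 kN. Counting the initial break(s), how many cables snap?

6

Round 1 — N13 at 130 > 110. N13 snaps.
  N13 sheds 130 kN to N5: 130 each.
    N5: 70+130 = 200 > 160
Round 2 — N5 snaps.
  N5 sheds 200 kN to N27: 200 each.
    N27: 60+200 = 260 > 90
Round 3 — N27 snaps.
  N27 sheds 260 kN to N1: 260 each.
    N1: 70+260 = 330 > 90
Round 4 — N1 snaps.
  N1 sheds 330 kN to N22: 330 each.
    N22: 120+330 = 450 > 150
Round 5 — N22 snaps.
  N22 sheds 450 kN to N6: 450 each.
    N6: 50+450 = 500 > 90
Round 6 — N6 snaps.
  N6 sheds 500 kN: no online neighbours, lost.
No further breaks.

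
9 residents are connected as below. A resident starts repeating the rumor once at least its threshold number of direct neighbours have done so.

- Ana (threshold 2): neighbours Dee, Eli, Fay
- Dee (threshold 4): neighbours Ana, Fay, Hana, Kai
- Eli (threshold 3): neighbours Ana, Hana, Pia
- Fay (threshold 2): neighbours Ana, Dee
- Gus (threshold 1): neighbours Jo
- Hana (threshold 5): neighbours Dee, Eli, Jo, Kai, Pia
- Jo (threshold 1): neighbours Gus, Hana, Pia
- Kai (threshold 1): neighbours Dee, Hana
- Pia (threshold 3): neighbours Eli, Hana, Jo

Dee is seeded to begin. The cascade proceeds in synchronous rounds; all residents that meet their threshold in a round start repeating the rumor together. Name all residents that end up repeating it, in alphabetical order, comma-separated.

Round 1 — Dee starts repeating the rumor (initial).
Round 2 — checking thresholds:
  Ana: 1 of 3 neighbours < 2, holds.
  Fay: 1 of 2 neighbours < 2, holds.
  Hana: 1 of 5 neighbours < 5, holds.
  Kai: 1 of 2 neighbours ≥ 1, starts repeating the rumor.
Round 3 — no new spreads; cascade stops.

Dee, Kai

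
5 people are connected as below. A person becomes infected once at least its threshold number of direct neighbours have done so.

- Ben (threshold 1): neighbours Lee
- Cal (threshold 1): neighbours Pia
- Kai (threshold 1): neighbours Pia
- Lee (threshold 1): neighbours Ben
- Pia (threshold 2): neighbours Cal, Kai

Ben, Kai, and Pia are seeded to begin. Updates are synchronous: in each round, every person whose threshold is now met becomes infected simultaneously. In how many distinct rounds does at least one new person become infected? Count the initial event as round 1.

2

Round 1 — Ben, Kai, Pia become infected (initial).
Round 2 — checking thresholds:
  Cal: 1 of 1 neighbours ≥ 1, becomes infected.
  Lee: 1 of 1 neighbours ≥ 1, becomes infected.
Round 3 — no new infections; cascade stops.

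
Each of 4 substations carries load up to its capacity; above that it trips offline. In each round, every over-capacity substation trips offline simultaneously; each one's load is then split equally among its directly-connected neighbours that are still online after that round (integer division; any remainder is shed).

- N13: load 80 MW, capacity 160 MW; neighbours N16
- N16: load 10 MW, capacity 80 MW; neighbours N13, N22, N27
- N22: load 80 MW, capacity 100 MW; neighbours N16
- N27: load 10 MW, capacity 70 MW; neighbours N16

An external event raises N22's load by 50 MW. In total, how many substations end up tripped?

Round 1 — N22 at 130 > 100. N22 trips offline.
  N22 sheds 130 MW to N16: 130 each.
    N16: 10+130 = 140 > 80
Round 2 — N16 trips offline.
  N16 sheds 140 MW to N13, N27: 70 each.
    N13: 80+70 = 150 ≤ 160
    N27: 10+70 = 80 > 70
Round 3 — N27 trips offline.
  N27 sheds 80 MW: no online neighbours, lost.
No further trips.

3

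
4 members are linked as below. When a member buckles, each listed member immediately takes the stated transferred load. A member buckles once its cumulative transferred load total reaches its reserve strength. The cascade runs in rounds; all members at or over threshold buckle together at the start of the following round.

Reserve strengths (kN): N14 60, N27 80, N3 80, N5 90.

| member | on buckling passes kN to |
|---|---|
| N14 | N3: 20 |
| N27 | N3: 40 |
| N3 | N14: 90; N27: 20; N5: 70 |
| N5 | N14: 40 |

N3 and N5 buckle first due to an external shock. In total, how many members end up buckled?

3

Round 1 — N3, N5 buckle (initial).
  N14: +90+40 → 130 ≥ 60
  N27: +20 → 20 < 80
Round 2 — N14 buckles.
No further bucklings.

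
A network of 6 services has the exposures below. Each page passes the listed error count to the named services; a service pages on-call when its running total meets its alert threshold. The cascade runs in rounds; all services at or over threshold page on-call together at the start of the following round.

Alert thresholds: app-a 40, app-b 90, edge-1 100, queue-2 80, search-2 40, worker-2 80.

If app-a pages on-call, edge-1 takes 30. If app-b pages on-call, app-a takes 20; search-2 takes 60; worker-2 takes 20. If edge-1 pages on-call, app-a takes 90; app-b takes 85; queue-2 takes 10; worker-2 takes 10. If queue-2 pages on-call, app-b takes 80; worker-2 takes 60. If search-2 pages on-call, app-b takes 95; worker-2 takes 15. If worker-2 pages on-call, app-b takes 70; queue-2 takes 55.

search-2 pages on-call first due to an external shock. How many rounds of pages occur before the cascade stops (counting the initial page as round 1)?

Round 1 — search-2 pages on-call (initial).
  app-b: +95 → 95 ≥ 90
  worker-2: +15 → 15 < 80
Round 2 — app-b pages on-call.
  app-a: +20 → 20 < 40
  worker-2: +20 → 35 < 80
No further pages.

2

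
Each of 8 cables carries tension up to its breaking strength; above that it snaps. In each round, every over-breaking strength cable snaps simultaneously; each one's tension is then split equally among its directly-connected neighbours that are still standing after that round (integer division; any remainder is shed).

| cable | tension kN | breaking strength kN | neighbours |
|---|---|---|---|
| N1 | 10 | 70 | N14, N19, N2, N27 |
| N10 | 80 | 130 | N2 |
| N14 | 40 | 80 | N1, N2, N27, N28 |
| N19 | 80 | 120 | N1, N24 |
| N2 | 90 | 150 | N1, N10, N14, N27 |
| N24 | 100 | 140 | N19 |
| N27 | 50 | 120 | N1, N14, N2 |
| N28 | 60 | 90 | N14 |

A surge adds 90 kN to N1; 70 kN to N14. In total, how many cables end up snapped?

Round 1 — N1 at 100 > 70; N14 at 110 > 80. N1, N14 snap.
  N1 sheds 100 kN to N19, N2, N27: 33 each (1 lost).
    N19: 80+33 = 113 ≤ 120
    N2: 90+33 = 123 ≤ 150
    N27: 50+33 = 83 ≤ 120
  N14 sheds 110 kN to N2, N27, N28: 36 each (2 lost).
    N2: 123+36 = 159 > 150
    N27: 83+36 = 119 ≤ 120
    N28: 60+36 = 96 > 90
Round 2 — N2, N28 snap.
  N2 sheds 159 kN to N10, N27: 79 each (1 lost).
    N10: 80+79 = 159 > 130
    N27: 119+79 = 198 > 120
  N28 sheds 96 kN: no online neighbours, lost.
Round 3 — N10, N27 snap.
  N10 sheds 159 kN: no online neighbours, lost.
  N27 sheds 198 kN: no online neighbours, lost.
No further breaks.

6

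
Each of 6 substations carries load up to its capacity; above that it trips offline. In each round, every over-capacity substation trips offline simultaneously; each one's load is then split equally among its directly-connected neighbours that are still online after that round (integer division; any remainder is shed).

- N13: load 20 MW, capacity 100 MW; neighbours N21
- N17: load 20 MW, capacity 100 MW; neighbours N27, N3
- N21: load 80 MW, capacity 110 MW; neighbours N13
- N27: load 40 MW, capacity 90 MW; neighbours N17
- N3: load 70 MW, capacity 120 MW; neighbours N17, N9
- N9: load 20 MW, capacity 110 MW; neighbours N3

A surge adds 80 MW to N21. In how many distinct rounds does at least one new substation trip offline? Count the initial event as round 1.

2

Round 1 — N21 at 160 > 110. N21 trips offline.
  N21 sheds 160 MW to N13: 160 each.
    N13: 20+160 = 180 > 100
Round 2 — N13 trips offline.
  N13 sheds 180 MW: no online neighbours, lost.
No further trips.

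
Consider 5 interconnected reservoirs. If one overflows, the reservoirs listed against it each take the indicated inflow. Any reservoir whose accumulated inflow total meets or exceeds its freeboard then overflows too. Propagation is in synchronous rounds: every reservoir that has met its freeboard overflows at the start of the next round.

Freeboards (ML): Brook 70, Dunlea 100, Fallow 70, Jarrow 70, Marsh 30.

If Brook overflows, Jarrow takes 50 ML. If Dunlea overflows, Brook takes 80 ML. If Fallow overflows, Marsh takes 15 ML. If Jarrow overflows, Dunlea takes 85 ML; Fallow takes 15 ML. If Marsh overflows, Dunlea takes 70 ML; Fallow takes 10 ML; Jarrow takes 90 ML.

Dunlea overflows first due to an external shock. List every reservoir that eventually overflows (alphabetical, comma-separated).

Round 1 — Dunlea overflows (initial).
  Brook: +80 → 80 ≥ 70
Round 2 — Brook overflows.
  Jarrow: +50 → 50 < 70
No further overflows.

Brook, Dunlea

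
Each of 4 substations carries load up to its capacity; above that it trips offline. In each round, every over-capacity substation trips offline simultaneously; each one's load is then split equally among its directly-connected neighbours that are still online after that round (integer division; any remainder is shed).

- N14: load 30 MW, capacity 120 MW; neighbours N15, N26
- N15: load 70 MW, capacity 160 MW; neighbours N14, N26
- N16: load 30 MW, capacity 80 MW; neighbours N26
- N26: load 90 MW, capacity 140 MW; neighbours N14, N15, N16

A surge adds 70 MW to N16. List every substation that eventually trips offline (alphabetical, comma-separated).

Round 1 — N16 at 100 > 80. N16 trips offline.
  N16 sheds 100 MW to N26: 100 each.
    N26: 90+100 = 190 > 140
Round 2 — N26 trips offline.
  N26 sheds 190 MW to N14, N15: 95 each.
    N14: 30+95 = 125 > 120
    N15: 70+95 = 165 > 160
Round 3 — N14, N15 trip offline.
  N14 sheds 125 MW: no online neighbours, lost.
  N15 sheds 165 MW: no online neighbours, lost.
No further trips.

N14, N15, N16, N26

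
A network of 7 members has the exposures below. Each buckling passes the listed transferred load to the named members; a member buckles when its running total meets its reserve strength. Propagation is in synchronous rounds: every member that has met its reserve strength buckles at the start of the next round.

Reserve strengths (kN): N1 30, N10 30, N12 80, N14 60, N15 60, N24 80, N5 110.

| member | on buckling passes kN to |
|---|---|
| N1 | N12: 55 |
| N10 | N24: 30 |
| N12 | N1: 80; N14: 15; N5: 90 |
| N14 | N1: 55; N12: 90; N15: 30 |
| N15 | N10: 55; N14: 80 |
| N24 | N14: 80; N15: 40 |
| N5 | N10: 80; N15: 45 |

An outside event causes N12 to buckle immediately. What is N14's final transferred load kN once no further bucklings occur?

Round 1 — N12 buckles (initial).
  N1: +80 → 80 ≥ 30
  N14: +15 → 15 < 60
  N5: +90 → 90 < 110
Round 2 — N1 buckles.
No further bucklings.

15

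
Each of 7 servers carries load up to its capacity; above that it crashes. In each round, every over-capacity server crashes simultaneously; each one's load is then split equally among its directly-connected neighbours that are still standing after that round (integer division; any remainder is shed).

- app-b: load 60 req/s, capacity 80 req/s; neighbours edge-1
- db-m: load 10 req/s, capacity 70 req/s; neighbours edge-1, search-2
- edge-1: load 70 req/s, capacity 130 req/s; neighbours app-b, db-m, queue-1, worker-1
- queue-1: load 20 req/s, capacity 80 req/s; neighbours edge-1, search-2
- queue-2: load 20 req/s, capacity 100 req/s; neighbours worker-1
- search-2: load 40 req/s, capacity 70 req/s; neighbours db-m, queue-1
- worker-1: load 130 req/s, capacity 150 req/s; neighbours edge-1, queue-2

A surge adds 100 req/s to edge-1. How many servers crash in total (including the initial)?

4

Round 1 — edge-1 at 170 > 130. edge-1 crashes.
  edge-1 sheds 170 req/s to app-b, db-m, queue-1, worker-1: 42 each (2 lost).
    app-b: 60+42 = 102 > 80
    db-m: 10+42 = 52 ≤ 70
    queue-1: 20+42 = 62 ≤ 80
    worker-1: 130+42 = 172 > 150
Round 2 — app-b, worker-1 crash.
  app-b sheds 102 req/s: no online neighbours, lost.
  worker-1 sheds 172 req/s to queue-2: 172 each.
    queue-2: 20+172 = 192 > 100
Round 3 — queue-2 crashes.
  queue-2 sheds 192 req/s: no online neighbours, lost.
No further crashes.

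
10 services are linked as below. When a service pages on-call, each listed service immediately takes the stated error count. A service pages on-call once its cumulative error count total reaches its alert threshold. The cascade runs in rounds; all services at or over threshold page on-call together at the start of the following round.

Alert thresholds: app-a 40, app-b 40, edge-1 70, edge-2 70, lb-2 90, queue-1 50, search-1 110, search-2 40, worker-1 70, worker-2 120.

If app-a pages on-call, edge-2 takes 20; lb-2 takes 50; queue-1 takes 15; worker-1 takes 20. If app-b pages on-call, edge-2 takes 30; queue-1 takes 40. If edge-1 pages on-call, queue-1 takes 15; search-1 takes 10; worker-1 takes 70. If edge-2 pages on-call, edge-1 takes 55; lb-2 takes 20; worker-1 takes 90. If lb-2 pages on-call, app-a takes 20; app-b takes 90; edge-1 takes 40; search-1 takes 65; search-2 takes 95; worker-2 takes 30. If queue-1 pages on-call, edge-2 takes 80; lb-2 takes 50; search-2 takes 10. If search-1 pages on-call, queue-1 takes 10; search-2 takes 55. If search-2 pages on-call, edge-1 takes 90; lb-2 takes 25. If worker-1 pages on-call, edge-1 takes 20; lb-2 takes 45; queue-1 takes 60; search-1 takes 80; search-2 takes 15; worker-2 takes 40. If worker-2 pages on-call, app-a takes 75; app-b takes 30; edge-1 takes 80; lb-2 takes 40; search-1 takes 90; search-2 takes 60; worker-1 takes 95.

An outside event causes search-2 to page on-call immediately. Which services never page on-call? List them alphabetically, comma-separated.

app-a, worker-2

Round 1 — search-2 pages on-call (initial).
  edge-1: +90 → 90 ≥ 70
  lb-2: +25 → 25 < 90
Round 2 — edge-1 pages on-call.
  queue-1: +15 → 15 < 50
  search-1: +10 → 10 < 110
  worker-1: +70 → 70 ≥ 70
Round 3 — worker-1 pages on-call.
  lb-2: +45 → 70 < 90
  queue-1: +60 → 75 ≥ 50
  search-1: +80 → 90 < 110
  worker-2: +40 → 40 < 120
Round 4 — queue-1 pages on-call.
  edge-2: +80 → 80 ≥ 70
  lb-2: +50 → 120 ≥ 90
Round 5 — edge-2, lb-2 page on-call.
  app-a: +20 → 20 < 40
  app-b: +90 → 90 ≥ 40
  search-1: +65 → 155 ≥ 110
  worker-2: +30 → 70 < 120
Round 6 — app-b, search-1 page on-call.
No further pages.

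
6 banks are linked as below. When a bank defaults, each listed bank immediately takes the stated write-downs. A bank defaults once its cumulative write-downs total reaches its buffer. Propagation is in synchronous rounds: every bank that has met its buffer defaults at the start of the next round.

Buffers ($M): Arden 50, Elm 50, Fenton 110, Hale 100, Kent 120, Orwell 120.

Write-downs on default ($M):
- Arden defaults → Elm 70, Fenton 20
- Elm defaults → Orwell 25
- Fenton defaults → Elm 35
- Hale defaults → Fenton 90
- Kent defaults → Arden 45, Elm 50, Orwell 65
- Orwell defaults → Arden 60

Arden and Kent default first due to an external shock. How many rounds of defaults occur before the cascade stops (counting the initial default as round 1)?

Round 1 — Arden, Kent default (initial).
  Elm: +70+50 → 120 ≥ 50
  Fenton: +20 → 20 < 110
  Orwell: +65 → 65 < 120
Round 2 — Elm defaults.
  Orwell: +25 → 90 < 120
No further defaults.

2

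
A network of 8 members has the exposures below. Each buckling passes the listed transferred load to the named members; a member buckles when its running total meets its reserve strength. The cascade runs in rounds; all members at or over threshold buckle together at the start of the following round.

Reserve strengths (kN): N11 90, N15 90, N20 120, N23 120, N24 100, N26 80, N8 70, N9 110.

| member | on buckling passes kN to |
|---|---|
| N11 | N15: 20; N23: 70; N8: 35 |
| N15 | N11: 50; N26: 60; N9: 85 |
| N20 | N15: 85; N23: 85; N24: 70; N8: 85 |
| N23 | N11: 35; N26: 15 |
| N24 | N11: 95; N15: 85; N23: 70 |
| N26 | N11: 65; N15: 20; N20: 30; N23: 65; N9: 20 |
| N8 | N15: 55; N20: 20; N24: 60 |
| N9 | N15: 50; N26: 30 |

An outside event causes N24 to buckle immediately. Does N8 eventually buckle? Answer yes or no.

no

Round 1 — N24 buckles (initial).
  N11: +95 → 95 ≥ 90
  N15: +85 → 85 < 90
  N23: +70 → 70 < 120
Round 2 — N11 buckles.
  N15: +20 → 105 ≥ 90
  N23: +70 → 140 ≥ 120
  N8: +35 → 35 < 70
Round 3 — N15, N23 buckle.
  N26: +60+15 → 75 < 80
  N9: +85 → 85 < 110
No further bucklings.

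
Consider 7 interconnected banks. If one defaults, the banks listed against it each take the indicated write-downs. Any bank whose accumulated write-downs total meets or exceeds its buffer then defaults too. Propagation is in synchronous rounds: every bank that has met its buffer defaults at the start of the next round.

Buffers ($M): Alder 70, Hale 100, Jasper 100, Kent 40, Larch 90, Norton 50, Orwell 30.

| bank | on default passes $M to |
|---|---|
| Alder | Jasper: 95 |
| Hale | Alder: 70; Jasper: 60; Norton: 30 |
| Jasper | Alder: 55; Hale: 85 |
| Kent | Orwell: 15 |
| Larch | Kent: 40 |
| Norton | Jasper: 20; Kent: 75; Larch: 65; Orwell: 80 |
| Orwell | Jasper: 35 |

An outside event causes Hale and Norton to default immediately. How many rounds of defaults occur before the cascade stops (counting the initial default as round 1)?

Round 1 — Hale, Norton default (initial).
  Alder: +70 → 70 ≥ 70
  Jasper: +60+20 → 80 < 100
  Kent: +75 → 75 ≥ 40
  Larch: +65 → 65 < 90
  Orwell: +80 → 80 ≥ 30
Round 2 — Alder, Kent, Orwell default.
  Jasper: +95+35 → 210 ≥ 100
Round 3 — Jasper defaults.
No further defaults.

3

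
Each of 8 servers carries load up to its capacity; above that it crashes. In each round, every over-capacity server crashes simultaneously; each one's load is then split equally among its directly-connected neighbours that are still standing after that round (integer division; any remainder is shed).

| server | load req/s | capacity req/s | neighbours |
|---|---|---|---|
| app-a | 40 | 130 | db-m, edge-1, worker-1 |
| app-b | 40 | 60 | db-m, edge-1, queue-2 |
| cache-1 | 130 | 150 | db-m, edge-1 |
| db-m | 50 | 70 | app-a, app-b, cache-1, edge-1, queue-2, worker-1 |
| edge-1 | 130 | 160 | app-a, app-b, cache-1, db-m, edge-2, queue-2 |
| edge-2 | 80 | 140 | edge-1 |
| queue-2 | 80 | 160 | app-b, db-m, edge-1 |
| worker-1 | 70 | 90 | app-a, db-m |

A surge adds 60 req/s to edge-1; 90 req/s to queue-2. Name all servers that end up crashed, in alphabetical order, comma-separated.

app-a, app-b, cache-1, db-m, edge-1, queue-2, worker-1

Round 1 — edge-1 at 190 > 160; queue-2 at 170 > 160. edge-1, queue-2 crash.
  edge-1 sheds 190 req/s to app-a, app-b, cache-1, db-m, edge-2: 38 each.
    app-a: 40+38 = 78 ≤ 130
    app-b: 40+38 = 78 > 60
    cache-1: 130+38 = 168 > 150
    db-m: 50+38 = 88 > 70
    edge-2: 80+38 = 118 ≤ 140
  queue-2 sheds 170 req/s to app-b, db-m: 85 each.
    app-b: 78+85 = 163 > 60
    db-m: 88+85 = 173 > 70
Round 2 — app-b, cache-1, db-m crash.
  app-b sheds 163 req/s: no online neighbours, lost.
  cache-1 sheds 168 req/s: no online neighbours, lost.
  db-m sheds 173 req/s to app-a, worker-1: 86 each (1 lost).
    app-a: 78+86 = 164 > 130
    worker-1: 70+86 = 156 > 90
Round 3 — app-a, worker-1 crash.
  app-a sheds 164 req/s: no online neighbours, lost.
  worker-1 sheds 156 req/s: no online neighbours, lost.
No further crashes.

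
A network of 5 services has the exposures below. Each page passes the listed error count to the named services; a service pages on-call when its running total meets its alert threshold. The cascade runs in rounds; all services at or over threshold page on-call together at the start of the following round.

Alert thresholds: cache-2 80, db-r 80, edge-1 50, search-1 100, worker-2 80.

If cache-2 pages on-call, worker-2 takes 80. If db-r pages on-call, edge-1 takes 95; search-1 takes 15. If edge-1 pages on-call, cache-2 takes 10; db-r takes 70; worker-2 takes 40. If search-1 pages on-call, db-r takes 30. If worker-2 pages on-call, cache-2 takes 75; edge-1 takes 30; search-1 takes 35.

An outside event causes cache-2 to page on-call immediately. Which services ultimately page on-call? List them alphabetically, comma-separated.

cache-2, worker-2

Round 1 — cache-2 pages on-call (initial).
  worker-2: +80 → 80 ≥ 80
Round 2 — worker-2 pages on-call.
  edge-1: +30 → 30 < 50
  search-1: +35 → 35 < 100
No further pages.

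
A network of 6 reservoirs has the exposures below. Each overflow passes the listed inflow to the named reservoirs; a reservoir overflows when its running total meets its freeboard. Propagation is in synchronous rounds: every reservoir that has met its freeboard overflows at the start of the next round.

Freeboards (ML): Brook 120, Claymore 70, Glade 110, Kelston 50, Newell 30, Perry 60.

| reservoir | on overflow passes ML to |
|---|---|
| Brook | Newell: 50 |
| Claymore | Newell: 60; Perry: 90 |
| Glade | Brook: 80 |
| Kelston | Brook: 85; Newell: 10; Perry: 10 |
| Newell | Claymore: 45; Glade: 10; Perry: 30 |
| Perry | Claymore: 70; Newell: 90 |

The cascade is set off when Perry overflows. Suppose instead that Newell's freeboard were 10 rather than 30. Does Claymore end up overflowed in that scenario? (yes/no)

yes

With Newell's freeboard at 10:
Round 1 — Perry overflows (initial).
  Claymore: +70 → 70 ≥ 70
  Newell: +90 → 90 ≥ 10
Round 2 — Claymore, Newell overflow.
  Glade: +10 → 10 < 110
No further overflows.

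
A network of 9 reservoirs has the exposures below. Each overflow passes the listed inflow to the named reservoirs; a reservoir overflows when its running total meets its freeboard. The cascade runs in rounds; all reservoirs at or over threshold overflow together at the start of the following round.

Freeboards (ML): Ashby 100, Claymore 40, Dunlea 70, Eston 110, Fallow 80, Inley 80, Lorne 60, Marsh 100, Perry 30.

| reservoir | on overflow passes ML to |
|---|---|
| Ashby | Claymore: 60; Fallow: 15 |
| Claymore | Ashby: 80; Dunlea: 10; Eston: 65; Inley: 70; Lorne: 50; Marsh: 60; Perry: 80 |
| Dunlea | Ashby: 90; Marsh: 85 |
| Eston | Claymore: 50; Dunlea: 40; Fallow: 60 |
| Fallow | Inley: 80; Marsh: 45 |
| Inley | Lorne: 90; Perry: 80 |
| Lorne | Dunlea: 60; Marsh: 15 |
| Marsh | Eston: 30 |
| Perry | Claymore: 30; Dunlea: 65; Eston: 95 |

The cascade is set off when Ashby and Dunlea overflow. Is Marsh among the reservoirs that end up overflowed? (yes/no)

Round 1 — Ashby, Dunlea overflow (initial).
  Claymore: +60 → 60 ≥ 40
  Fallow: +15 → 15 < 80
  Marsh: +85 → 85 < 100
Round 2 — Claymore overflows.
  Eston: +65 → 65 < 110
  Inley: +70 → 70 < 80
  Lorne: +50 → 50 < 60
  Marsh: +60 → 145 ≥ 100
  Perry: +80 → 80 ≥ 30
Round 3 — Marsh, Perry overflow.
  Eston: +30+95 → 190 ≥ 110
Round 4 — Eston overflows.
  Fallow: +60 → 75 < 80
No further overflows.

yes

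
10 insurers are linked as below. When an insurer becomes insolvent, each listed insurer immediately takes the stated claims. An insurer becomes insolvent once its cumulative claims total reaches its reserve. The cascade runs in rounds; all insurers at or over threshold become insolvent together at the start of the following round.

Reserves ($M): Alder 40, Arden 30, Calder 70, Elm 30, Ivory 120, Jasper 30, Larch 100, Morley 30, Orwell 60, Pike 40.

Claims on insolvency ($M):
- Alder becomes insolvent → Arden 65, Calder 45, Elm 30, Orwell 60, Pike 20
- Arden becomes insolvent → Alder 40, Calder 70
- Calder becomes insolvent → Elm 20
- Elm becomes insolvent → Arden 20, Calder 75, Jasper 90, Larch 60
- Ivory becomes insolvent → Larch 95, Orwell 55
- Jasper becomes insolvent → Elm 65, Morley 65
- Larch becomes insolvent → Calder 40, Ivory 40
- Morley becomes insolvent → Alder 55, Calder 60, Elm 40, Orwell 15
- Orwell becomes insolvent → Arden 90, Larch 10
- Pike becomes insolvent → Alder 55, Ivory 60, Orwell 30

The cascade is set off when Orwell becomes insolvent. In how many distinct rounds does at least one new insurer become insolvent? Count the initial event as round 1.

6

Round 1 — Orwell becomes insolvent (initial).
  Arden: +90 → 90 ≥ 30
  Larch: +10 → 10 < 100
Round 2 — Arden becomes insolvent.
  Alder: +40 → 40 ≥ 40
  Calder: +70 → 70 ≥ 70
Round 3 — Alder, Calder become insolvent.
  Elm: +30+20 → 50 ≥ 30
  Pike: +20 → 20 < 40
Round 4 — Elm becomes insolvent.
  Jasper: +90 → 90 ≥ 30
  Larch: +60 → 70 < 100
Round 5 — Jasper becomes insolvent.
  Morley: +65 → 65 ≥ 30
Round 6 — Morley becomes insolvent.
No further insolvencies.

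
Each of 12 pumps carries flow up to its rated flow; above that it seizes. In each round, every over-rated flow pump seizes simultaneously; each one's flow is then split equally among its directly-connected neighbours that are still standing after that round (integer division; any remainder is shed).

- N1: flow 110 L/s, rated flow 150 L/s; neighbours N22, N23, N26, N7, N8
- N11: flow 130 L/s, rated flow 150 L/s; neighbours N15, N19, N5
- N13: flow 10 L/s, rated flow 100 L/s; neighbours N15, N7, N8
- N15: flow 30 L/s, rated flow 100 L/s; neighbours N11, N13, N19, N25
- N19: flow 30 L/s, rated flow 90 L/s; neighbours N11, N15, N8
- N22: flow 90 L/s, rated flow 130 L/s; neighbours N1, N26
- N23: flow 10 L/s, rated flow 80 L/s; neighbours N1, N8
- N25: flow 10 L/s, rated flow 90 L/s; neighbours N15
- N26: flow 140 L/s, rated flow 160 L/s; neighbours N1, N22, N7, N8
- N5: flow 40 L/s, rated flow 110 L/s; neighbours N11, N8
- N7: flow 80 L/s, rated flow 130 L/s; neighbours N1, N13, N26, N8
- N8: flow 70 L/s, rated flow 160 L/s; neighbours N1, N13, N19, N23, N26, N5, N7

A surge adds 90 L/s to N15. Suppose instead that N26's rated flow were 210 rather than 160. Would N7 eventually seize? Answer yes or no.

yes

With N26's rated flow at 210:
Round 1 — N15 at 120 > 100. N15 seizes.
  N15 sheds 120 L/s to N11, N13, N19, N25: 30 each.
    N11: 130+30 = 160 > 150
    N13: 10+30 = 40 ≤ 100
    N19: 30+30 = 60 ≤ 90
    N25: 10+30 = 40 ≤ 90
Round 2 — N11 seizes.
  N11 sheds 160 L/s to N19, N5: 80 each.
    N19: 60+80 = 140 > 90
    N5: 40+80 = 120 > 110
Round 3 — N19, N5 seize.
  N19 sheds 140 L/s to N8: 140 each.
    N8: 70+140 = 210 > 160
  N5 sheds 120 L/s to N8: 120 each.
    N8: 210+120 = 330 > 160
Round 4 — N8 seizes.
  N8 sheds 330 L/s to N1, N13, N23, N26, N7: 66 each.
    N1: 110+66 = 176 > 150
    N13: 40+66 = 106 > 100
    N23: 10+66 = 76 ≤ 80
    N26: 140+66 = 206 ≤ 210
    N7: 80+66 = 146 > 130
Round 5 — N1, N13, N7 seize.
  N1 sheds 176 L/s to N22, N23, N26: 58 each (2 lost).
    N22: 90+58 = 148 > 130
    N23: 76+58 = 134 > 80
    N26: 206+58 = 264 > 210
  N13 sheds 106 L/s: no online neighbours, lost.
  N7 sheds 146 L/s to N26: 146 each.
    N26: 264+146 = 410 > 210
Round 6 — N22, N23, N26 seize.
  N22 sheds 148 L/s: no online neighbours, lost.
  N23 sheds 134 L/s: no online neighbours, lost.
  N26 sheds 410 L/s: no online neighbours, lost.
No further seizures.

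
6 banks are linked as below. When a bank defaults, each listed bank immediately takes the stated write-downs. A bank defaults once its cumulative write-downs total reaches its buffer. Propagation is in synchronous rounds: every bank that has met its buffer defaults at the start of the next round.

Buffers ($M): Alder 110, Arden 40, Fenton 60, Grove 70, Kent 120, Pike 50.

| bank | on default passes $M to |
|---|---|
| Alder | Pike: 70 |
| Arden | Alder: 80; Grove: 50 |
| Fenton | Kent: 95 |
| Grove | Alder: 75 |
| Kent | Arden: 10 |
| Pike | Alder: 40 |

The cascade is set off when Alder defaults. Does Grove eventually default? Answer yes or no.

no

Round 1 — Alder defaults (initial).
  Pike: +70 → 70 ≥ 50
Round 2 — Pike defaults.
No further defaults.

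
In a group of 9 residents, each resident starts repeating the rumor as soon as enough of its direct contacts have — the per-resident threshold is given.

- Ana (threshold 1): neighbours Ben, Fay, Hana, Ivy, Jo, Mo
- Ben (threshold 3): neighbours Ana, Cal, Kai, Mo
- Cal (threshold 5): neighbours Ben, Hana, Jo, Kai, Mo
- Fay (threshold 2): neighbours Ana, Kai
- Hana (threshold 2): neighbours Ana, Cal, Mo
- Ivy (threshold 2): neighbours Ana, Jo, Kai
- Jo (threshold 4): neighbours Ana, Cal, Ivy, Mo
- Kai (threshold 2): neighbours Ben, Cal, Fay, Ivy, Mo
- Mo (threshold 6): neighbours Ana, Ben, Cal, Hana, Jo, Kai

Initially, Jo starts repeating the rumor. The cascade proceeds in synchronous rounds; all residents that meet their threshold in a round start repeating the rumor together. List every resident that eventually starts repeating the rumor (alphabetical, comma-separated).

Ana, Ivy, Jo

Round 1 — Jo starts repeating the rumor (initial).
Round 2 — checking thresholds:
  Ana: 1 of 6 neighbours ≥ 1, starts repeating the rumor.
  Cal: 1 of 5 neighbours < 5, holds.
  Ivy: 1 of 3 neighbours < 2, holds.
  Mo: 1 of 6 neighbours < 6, holds.
Round 3 — checking thresholds:
  Ben: 1 of 4 neighbours < 3, holds.
  Cal: 1 of 5 neighbours < 5, holds.
  Fay: 1 of 2 neighbours < 2, holds.
  Hana: 1 of 3 neighbours < 2, holds.
  Ivy: 2 of 3 neighbours ≥ 2, starts repeating the rumor.
  Mo: 2 of 6 neighbours < 6, holds.
Round 4 — no new spreads; cascade stops.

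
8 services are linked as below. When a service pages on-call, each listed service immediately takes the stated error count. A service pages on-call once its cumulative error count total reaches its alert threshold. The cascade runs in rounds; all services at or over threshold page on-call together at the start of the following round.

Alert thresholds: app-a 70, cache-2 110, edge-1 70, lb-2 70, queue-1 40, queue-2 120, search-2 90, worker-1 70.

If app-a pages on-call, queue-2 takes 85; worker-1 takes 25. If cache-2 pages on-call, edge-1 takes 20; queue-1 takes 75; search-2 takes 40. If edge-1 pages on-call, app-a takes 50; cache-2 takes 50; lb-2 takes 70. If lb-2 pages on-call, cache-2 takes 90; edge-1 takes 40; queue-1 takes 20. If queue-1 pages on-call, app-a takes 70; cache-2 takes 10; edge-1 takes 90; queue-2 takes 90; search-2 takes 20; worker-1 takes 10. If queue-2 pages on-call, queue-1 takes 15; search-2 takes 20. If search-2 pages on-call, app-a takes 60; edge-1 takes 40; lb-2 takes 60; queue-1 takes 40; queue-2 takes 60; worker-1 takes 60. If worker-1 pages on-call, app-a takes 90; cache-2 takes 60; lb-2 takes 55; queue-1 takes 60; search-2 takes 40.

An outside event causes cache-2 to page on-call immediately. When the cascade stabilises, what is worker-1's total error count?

35

Round 1 — cache-2 pages on-call (initial).
  edge-1: +20 → 20 < 70
  queue-1: +75 → 75 ≥ 40
  search-2: +40 → 40 < 90
Round 2 — queue-1 pages on-call.
  app-a: +70 → 70 ≥ 70
  edge-1: +90 → 110 ≥ 70
  queue-2: +90 → 90 < 120
  search-2: +20 → 60 < 90
  worker-1: +10 → 10 < 70
Round 3 — app-a, edge-1 page on-call.
  lb-2: +70 → 70 ≥ 70
  queue-2: +85 → 175 ≥ 120
  worker-1: +25 → 35 < 70
Round 4 — lb-2, queue-2 page on-call.
  search-2: +20 → 80 < 90
No further pages.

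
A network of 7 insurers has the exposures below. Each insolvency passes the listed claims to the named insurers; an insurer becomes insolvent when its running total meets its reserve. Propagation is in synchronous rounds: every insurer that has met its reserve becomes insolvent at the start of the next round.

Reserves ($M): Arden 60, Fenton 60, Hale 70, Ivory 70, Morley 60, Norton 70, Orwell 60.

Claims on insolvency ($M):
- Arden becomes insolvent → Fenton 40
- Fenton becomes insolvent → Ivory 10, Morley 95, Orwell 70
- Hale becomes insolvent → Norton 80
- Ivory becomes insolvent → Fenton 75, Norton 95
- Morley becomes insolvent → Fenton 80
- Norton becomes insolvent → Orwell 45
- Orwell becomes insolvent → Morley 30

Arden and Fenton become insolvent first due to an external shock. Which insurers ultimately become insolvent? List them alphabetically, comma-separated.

Round 1 — Arden, Fenton become insolvent (initial).
  Ivory: +10 → 10 < 70
  Morley: +95 → 95 ≥ 60
  Orwell: +70 → 70 ≥ 60
Round 2 — Morley, Orwell become insolvent.
No further insolvencies.

Arden, Fenton, Morley, Orwell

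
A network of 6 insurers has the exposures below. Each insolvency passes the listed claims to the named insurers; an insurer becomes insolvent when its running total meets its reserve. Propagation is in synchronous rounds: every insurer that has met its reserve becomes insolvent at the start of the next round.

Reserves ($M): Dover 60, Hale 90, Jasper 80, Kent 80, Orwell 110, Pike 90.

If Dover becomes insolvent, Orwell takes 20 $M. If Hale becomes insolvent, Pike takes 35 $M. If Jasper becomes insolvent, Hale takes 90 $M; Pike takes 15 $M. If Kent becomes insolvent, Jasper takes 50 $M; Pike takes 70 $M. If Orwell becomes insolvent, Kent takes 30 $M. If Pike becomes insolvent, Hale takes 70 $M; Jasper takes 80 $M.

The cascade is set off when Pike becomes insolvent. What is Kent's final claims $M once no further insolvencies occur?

0

Round 1 — Pike becomes insolvent (initial).
  Hale: +70 → 70 < 90
  Jasper: +80 → 80 ≥ 80
Round 2 — Jasper becomes insolvent.
  Hale: +90 → 160 ≥ 90
Round 3 — Hale becomes insolvent.
No further insolvencies.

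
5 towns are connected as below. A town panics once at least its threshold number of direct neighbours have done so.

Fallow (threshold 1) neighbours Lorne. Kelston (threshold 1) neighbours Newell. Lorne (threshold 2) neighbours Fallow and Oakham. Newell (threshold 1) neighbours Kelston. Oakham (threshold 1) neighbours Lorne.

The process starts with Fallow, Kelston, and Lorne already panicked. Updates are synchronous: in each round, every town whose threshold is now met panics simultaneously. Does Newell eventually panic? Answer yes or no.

yes

Round 1 — Fallow, Kelston, Lorne panic (initial).
Round 2 — checking thresholds:
  Newell: 1 of 1 neighbours ≥ 1, panics.
  Oakham: 1 of 1 neighbours ≥ 1, panics.
Round 3 — no new panics; cascade stops.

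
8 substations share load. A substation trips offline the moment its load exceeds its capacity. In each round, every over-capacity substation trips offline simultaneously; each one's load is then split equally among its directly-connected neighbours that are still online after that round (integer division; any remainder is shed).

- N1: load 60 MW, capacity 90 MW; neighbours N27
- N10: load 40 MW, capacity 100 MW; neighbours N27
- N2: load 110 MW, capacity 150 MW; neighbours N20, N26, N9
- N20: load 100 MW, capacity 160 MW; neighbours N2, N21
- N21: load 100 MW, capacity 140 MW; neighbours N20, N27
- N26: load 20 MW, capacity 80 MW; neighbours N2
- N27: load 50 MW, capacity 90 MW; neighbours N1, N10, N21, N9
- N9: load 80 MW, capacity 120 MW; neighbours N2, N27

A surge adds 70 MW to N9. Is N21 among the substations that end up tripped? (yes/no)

yes

Round 1 — N9 at 150 > 120. N9 trips offline.
  N9 sheds 150 MW to N2, N27: 75 each.
    N2: 110+75 = 185 > 150
    N27: 50+75 = 125 > 90
Round 2 — N2, N27 trip offline.
  N2 sheds 185 MW to N20, N26: 92 each (1 lost).
    N20: 100+92 = 192 > 160
    N26: 20+92 = 112 > 80
  N27 sheds 125 MW to N1, N10, N21: 41 each (2 lost).
    N1: 60+41 = 101 > 90
    N10: 40+41 = 81 ≤ 100
    N21: 100+41 = 141 > 140
Round 3 — N1, N20, N21, N26 trip offline.
  N1 sheds 101 MW: no online neighbours, lost.
  N20 sheds 192 MW: no online neighbours, lost.
  N21 sheds 141 MW: no online neighbours, lost.
  N26 sheds 112 MW: no online neighbours, lost.
No further trips.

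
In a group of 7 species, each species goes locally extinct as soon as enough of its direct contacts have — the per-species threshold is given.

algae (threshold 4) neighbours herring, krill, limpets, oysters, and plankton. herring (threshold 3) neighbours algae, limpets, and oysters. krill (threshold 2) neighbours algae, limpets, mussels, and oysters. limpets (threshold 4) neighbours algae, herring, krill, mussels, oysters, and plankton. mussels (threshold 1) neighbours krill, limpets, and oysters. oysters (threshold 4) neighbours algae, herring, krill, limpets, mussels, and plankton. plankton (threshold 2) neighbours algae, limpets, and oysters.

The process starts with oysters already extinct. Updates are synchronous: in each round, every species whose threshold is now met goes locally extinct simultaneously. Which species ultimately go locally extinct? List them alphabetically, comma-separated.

krill, mussels, oysters

Round 1 — oysters goes locally extinct (initial).
Round 2 — checking thresholds:
  algae: 1 of 5 neighbours < 4, holds.
  herring: 1 of 3 neighbours < 3, holds.
  krill: 1 of 4 neighbours < 2, holds.
  limpets: 1 of 6 neighbours < 4, holds.
  mussels: 1 of 3 neighbours ≥ 1, goes locally extinct.
  plankton: 1 of 3 neighbours < 2, holds.
Round 3 — checking thresholds:
  algae: 1 of 5 neighbours < 4, holds.
  herring: 1 of 3 neighbours < 3, holds.
  krill: 2 of 4 neighbours ≥ 2, goes locally extinct.
  limpets: 2 of 6 neighbours < 4, holds.
  plankton: 1 of 3 neighbours < 2, holds.
Round 4 — no new extinctions; cascade stops.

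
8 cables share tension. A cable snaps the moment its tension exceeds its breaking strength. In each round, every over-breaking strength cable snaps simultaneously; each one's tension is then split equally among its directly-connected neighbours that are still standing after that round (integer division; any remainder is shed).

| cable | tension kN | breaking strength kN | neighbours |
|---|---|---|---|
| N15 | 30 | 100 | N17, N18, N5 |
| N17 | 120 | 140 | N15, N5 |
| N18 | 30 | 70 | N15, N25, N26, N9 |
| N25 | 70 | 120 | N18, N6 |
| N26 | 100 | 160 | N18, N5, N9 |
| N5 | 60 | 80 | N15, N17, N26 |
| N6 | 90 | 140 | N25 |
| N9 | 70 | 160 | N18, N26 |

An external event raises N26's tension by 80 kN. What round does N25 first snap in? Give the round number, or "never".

never

Round 1 — N26 at 180 > 160. N26 snaps.
  N26 sheds 180 kN to N18, N5, N9: 60 each.
    N18: 30+60 = 90 > 70
    N5: 60+60 = 120 > 80
    N9: 70+60 = 130 ≤ 160
Round 2 — N18, N5 snap.
  N18 sheds 90 kN to N15, N25, N9: 30 each.
    N15: 30+30 = 60 ≤ 100
    N25: 70+30 = 100 ≤ 120
    N9: 130+30 = 160 ≤ 160
  N5 sheds 120 kN to N15, N17: 60 each.
    N15: 60+60 = 120 > 100
    N17: 120+60 = 180 > 140
Round 3 — N15, N17 snap.
  N15 sheds 120 kN: no online neighbours, lost.
  N17 sheds 180 kN: no online neighbours, lost.
No further breaks.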